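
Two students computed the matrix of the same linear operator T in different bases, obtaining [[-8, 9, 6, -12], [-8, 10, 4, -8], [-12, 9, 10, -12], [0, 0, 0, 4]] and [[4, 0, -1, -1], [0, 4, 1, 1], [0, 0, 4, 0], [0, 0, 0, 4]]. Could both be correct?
Yes.

Two matrices over a field are similar if and only if they have the same invariant factors.

Both A and B have characteristic polynomial (x - 4)^4 and minimal polynomial (x - 4)^2. Computing further, both have invariant factors x - 4, x - 4, (x - 4)^2. Hence A and B are similar.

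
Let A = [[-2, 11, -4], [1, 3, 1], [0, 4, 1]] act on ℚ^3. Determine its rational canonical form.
The invariant factors of A (the non-unit diagonal entries of the Smith normal form of xI - A over ℚ[x]) are (x - 5)(x^2 + 3x - 5), each dividing the next. The characteristic polynomial is their product, (x - 5)(x^2 + 3x - 5).

The rational canonical form is the block-diagonal matrix of companion matrices C(f_i):
R = [[0, 0, -25], [1, 0, 20], [0, 1, 2]].

Note the characteristic polynomial does not split into linear factors over ℚ, so A has no Jordan form over ℚ; the rational canonical form exists over any field.

R = [[0, 0, -25], [1, 0, 20], [0, 1, 2]]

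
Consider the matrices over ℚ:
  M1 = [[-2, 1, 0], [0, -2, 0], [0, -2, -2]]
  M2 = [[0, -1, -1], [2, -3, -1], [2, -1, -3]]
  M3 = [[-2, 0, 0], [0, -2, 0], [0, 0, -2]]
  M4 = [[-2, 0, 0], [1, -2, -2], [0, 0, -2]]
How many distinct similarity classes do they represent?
2 classes: {M1, M2, M4}, {M3}

Characteristic polynomials: χ_{M1} = (x + 2)^3, χ_{M2} = (x + 2)^3, χ_{M3} = (x + 2)^3, χ_{M4} = (x + 2)^3.

{M1, M2, M4}: invariant factors x + 2, (x + 2)^2.

{M3}: invariant factors x + 2, x + 2, x + 2.

Matrices are similar if and only if their invariant-factor lists agree; the partition into similarity classes is {M1, M2, M4}, {M3}.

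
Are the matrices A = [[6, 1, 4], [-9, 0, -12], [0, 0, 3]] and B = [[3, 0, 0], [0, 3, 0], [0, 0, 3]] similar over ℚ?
Both have characteristic polynomial (x - 3)^3, but the minimal polynomial of A is (x - 3)^2 while the minimal polynomial of B is x - 3. The minimal polynomial is a similarity invariant, so A and B are not similar.

No.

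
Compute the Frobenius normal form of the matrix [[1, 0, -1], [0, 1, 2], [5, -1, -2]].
The invariant factors of A (the non-unit diagonal entries of the Smith normal form of xI - A over ℚ[x]) are (x - 1)(x^2 + x + 5), each dividing the next. The characteristic polynomial is their product, (x - 1)(x^2 + x + 5).

The rational canonical form is the block-diagonal matrix of companion matrices C(f_i):
R = [[0, 0, 5], [1, 0, -4], [0, 1, 0]].

Note the characteristic polynomial does not split into linear factors over ℚ, so A has no Jordan form over ℚ; the rational canonical form exists over any field.

R = [[0, 0, 5], [1, 0, -4], [0, 1, 0]]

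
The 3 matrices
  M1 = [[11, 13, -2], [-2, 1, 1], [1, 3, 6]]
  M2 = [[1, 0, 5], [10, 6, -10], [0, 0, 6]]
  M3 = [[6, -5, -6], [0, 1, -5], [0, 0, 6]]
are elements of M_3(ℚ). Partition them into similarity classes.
3 classes: {M1}, {M2}, {M3}

Characteristic polynomials: χ_{M1} = (x - 6)^3, χ_{M2} = (x - 6)^2(x - 1), χ_{M3} = (x - 6)^2(x - 1).

{M1}: invariant factors (x - 6)^3.

{M2}: invariant factors x - 6, (x - 6)(x - 1).

{M3}: invariant factors (x - 6)^2(x - 1).

Matrices are similar if and only if their invariant-factor lists agree; the partition into similarity classes is {M1}, {M2}, {M3}.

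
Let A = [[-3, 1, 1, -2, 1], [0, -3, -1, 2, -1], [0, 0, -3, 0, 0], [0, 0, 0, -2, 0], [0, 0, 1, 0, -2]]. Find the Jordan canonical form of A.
The characteristic polynomial is det(xI - A) = (x + 2)^2(x + 3)^3, so the eigenvalues are -3 (algebraic multiplicity 3), -2 (algebraic multiplicity 2).

For λ = -3: rank(A + 3I) = 3, rank((A + 3I)^2) = 2. The eigenspace has dimension 5 - 3 = 2, so there are 2 Jordan blocks; the rank sequence gives block sizes [2, 1].

For λ = -2: rank(A + 2I) = 3. The eigenspace has dimension 5 - 3 = 2, so there are 2 Jordan blocks; the rank sequence gives block sizes [1, 1].

Assembling the blocks gives the Jordan form J above.

J = [[-3, 1, 0, 0, 0], [0, -3, 0, 0, 0], [0, 0, -3, 0, 0], [0, 0, 0, -2, 0], [0, 0, 0, 0, -2]]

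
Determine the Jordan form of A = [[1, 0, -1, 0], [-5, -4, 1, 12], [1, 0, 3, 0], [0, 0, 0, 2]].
The characteristic polynomial is det(xI - A) = (x - 2)^3(x + 4), so the eigenvalues are -4 (algebraic multiplicity 1), 2 (algebraic multiplicity 3).

For λ = -4: algebraic multiplicity 1 gives one 1×1 block.

For λ = 2: rank(A - 2I) = 2, rank((A - 2I)^2) = 1. The eigenspace has dimension 4 - 2 = 2, so there are 2 Jordan blocks; the rank sequence gives block sizes [2, 1].

Assembling the blocks gives the Jordan form J above.

J = [[-4, 0, 0, 0], [0, 2, 1, 0], [0, 0, 2, 0], [0, 0, 0, 2]]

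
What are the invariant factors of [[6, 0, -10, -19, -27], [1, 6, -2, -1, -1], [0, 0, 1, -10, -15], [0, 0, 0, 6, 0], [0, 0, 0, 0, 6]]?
x - 6, (x - 6)^3(x - 1)

The Jordan structure of A has elementary divisors (x - 1), (x - 6)^3, (x - 6). Arranging the block sizes at each eigenvalue in decreasing order and taking row products gives the invariant factors.

Invariant factors (smallest first, each dividing the next): x - 6, (x - 6)^3(x - 1).

Check: the last factor (x - 6)^3(x - 1) is the minimal polynomial, and the product (x - 6)^4(x - 1) is the characteristic polynomial.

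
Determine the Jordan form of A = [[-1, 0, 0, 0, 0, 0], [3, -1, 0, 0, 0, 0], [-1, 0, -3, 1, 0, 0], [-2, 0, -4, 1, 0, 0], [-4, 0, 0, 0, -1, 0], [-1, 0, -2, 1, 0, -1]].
The characteristic polynomial is det(xI - A) = (x + 1)^6, so the eigenvalues are -1 (algebraic multiplicity 6).

For λ = -1: rank(A + I) = 2, rank((A + I)^2) = 0. The eigenspace has dimension 6 - 2 = 4, so there are 4 Jordan blocks; the rank sequence gives block sizes [2, 2, 1, 1].

Assembling the blocks gives the Jordan form J above.

J = [[-1, 1, 0, 0, 0, 0], [0, -1, 0, 0, 0, 0], [0, 0, -1, 1, 0, 0], [0, 0, 0, -1, 0, 0], [0, 0, 0, 0, -1, 0], [0, 0, 0, 0, 0, -1]]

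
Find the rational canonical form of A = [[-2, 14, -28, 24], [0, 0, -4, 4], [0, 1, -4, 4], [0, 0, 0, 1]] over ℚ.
R = [[-2, 0, 0, 0], [0, 0, 0, 4], [0, 1, 0, 0], [0, 0, 1, -3]]

The invariant factors of A (the non-unit diagonal entries of the Smith normal form of xI - A over ℚ[x]) are x + 2, (x - 1)(x + 2)^2, each dividing the next. The characteristic polynomial is their product, (x - 1)(x + 2)^3.

The rational canonical form is the block-diagonal matrix of companion matrices C(f_i):
R = [[-2, 0, 0, 0], [0, 0, 0, 4], [0, 1, 0, 0], [0, 0, 1, -3]].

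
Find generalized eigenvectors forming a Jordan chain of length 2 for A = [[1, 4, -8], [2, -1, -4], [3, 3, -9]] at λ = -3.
We seek v_1 ∈ ker((A + 3I)^2) \ ker(A + 3I), then set v_{i+1} = (A + 3I) v_i.

One such chain is v_1 = [[6, 5, 5]]^T, v_2 = [[4, 2, 3]]^T. Check: (A + 3I) v_2 = [[0, 0, 0]]^T = 0.

v_1 = [[6, 5, 5]]^T, v_2 = [[4, 2, 3]]^T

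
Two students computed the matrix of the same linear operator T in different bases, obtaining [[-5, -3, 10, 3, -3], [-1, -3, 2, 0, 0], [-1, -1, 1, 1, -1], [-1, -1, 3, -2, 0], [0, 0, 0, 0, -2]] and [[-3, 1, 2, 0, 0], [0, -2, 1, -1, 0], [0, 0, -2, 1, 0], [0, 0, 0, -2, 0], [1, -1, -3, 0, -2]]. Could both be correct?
Yes.

Two matrices over a field are similar if and only if they have the same invariant factors.

Both A and B have characteristic polynomial (x + 2)^4(x + 3) and minimal polynomial (x + 2)^3(x + 3). Computing further, both have invariant factors x + 2, (x + 2)^3(x + 3). Hence A and B are similar.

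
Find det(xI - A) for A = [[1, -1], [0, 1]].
χ_A(x) = (x - 1)^2

xI - A = [[x - 1, 1], [0, x - 1]].

Expanding det(xI - A) along the first row:
det(xI - A) = + (x - 1)·det([[x - 1]]) - (1)·det([[0]]).

Evaluating gives χ_A(x) = x^2 - 2x + 1 = (x - 1)^2.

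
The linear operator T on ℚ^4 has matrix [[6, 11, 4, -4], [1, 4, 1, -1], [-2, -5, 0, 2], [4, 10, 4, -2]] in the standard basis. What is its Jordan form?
The characteristic polynomial is det(xI - A) = (x - 2)^4, so the eigenvalues are 2 (algebraic multiplicity 4).

For λ = 2: rank(A - 2I) = 2, rank((A - 2I)^2) = 1, rank((A - 2I)^3) = 0. The eigenspace has dimension 4 - 2 = 2, so there are 2 Jordan blocks; the rank sequence gives block sizes [3, 1].

Assembling the blocks gives the Jordan form J above.

J = [[2, 1, 0, 0], [0, 2, 1, 0], [0, 0, 2, 0], [0, 0, 0, 2]]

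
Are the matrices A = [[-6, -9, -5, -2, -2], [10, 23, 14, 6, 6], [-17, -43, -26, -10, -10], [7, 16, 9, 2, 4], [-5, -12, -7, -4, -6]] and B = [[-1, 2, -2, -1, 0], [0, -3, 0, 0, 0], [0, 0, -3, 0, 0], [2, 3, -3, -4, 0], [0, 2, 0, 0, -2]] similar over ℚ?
Yes.

Two matrices over a field are similar if and only if they have the same invariant factors.

Both A and B have characteristic polynomial (x + 2)^2(x + 3)^3 and minimal polynomial (x + 2)(x + 3)^2. Computing further, both have invariant factors (x + 2)(x + 3), (x + 2)(x + 3)^2. Hence A and B are similar.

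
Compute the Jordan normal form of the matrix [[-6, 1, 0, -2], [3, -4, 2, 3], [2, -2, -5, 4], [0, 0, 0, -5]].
J = [[-5, 1, 0, 0], [0, -5, 1, 0], [0, 0, -5, 0], [0, 0, 0, -5]]

The characteristic polynomial is det(xI - A) = (x + 5)^4, so the eigenvalues are -5 (algebraic multiplicity 4).

For λ = -5: rank(A + 5I) = 2, rank((A + 5I)^2) = 1, rank((A + 5I)^3) = 0. The eigenspace has dimension 4 - 2 = 2, so there are 2 Jordan blocks; the rank sequence gives block sizes [3, 1].

Assembling the blocks gives the Jordan form J above.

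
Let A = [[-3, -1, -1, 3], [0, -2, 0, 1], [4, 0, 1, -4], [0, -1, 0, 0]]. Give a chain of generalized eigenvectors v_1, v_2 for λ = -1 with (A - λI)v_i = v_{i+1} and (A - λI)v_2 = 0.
We seek v_1 ∈ ker((A + I)^2) \ ker(A + I), then set v_{i+1} = (A + I) v_i.

One such chain is v_1 = [[5, 3, -3, 4]]^T, v_2 = [[2, 1, -2, 1]]^T. Check: (A + I) v_2 = [[0, 0, 0, 0]]^T = 0.

v_1 = [[5, 3, -3, 4]]^T, v_2 = [[2, 1, -2, 1]]^T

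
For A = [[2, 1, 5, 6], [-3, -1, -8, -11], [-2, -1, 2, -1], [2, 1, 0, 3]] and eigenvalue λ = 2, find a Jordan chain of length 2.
v_1 = [[-2, 0, -6, 5]]^T, v_2 = [[0, -1, -1, 1]]^T

We seek v_1 ∈ ker((A - 2I)^2) \ ker(A - 2I), then set v_{i+1} = (A - 2I) v_i.

One such chain is v_1 = [[-2, 0, -6, 5]]^T, v_2 = [[0, -1, -1, 1]]^T. Check: (A - 2I) v_2 = [[0, 0, 0, 0]]^T = 0.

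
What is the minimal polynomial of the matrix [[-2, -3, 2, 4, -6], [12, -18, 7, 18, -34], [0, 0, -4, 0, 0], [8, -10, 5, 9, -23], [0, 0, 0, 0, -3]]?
m_A(x) = (x + 3)^2(x + 4)^3

The characteristic polynomial factors as (x + 3)^2(x + 4)^3. The minimal polynomial is ∏(x - λ)^{k_λ} where k_λ is the size of the largest Jordan block at λ.

For λ = -4: rank(A + 4I) = 4, and the largest Jordan block has size 3 (the smallest k with rank((A + 4I)^k) = rank((A + 4I)^(k+1))).
For λ = -3: rank(A + 3I) = 4, and the largest Jordan block has size 2 (the smallest k with rank((A + 3I)^k) = rank((A + 3I)^(k+1))).

So m_A(x) = (x + 3)^2(x + 4)^3.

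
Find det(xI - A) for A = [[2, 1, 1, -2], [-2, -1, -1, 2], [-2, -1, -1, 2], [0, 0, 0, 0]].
xI - A = [[x - 2, -1, -1, 2], [2, x + 1, 1, -2], [2, 1, x + 1, -2], [0, 0, 0, x]].

Expanding det(xI - A) along the first row:
det(xI - A) = + (x - 2)·det([[x + 1, 1, -2], [1, x + 1, -2], [0, 0, x]]) - (-1)·det([[2, 1, -2], [2, x + 1, -2], [0, 0, x]]) + (-1)·det([[2, x + 1, -2], [2, 1, -2], [0, 0, x]]) - (2)·det([[2, x + 1, 1], [2, 1, x + 1], [0, 0, 0]]).

Evaluating gives χ_A(x) = x^4.

χ_A(x) = x^4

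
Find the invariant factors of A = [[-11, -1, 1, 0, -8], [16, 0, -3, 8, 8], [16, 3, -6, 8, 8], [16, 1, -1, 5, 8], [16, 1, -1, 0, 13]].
(x - 5)(x + 3), (x - 5)(x + 3)^2

The Jordan structure of A has elementary divisors (x + 3)^2, (x + 3), (x - 5), (x - 5). Arranging the block sizes at each eigenvalue in decreasing order and taking row products gives the invariant factors.

Invariant factors (smallest first, each dividing the next): (x - 5)(x + 3), (x - 5)(x + 3)^2.

Check: the last factor (x - 5)(x + 3)^2 is the minimal polynomial, and the product (x - 5)^2(x + 3)^3 is the characteristic polynomial.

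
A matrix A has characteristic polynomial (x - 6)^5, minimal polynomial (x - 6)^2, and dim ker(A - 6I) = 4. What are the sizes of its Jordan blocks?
λ = 6: algebraic multiplicity 5 (exponent in χ_A), largest block size 2 (exponent in m_A), 4 blocks (geometric multiplicity). These force block sizes [2, 1, 1, 1].

Jordan blocks: (6, 2), (6, 1), (6, 1), (6, 1)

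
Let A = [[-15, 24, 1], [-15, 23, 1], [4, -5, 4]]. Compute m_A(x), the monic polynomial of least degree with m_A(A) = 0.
The characteristic polynomial factors as (x - 4)^3. The minimal polynomial is ∏(x - λ)^{k_λ} where k_λ is the size of the largest Jordan block at λ.

For λ = 4: rank(A - 4I) = 2, and the largest Jordan block has size 3 (the smallest k with rank((A - 4I)^k) = rank((A - 4I)^(k+1))).

So m_A(x) = (x - 4)^3.

m_A(x) = (x - 4)^3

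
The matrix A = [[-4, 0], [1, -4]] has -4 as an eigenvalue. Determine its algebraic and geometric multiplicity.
The characteristic polynomial is (x + 4)^2, so the factor x + 4 appears with exponent 2: the algebraic multiplicity is 2.

rank(A + 4I) = 1, so the eigenspace has dimension 2 - 1 = 1: the geometric multiplicity is 1.

Since 1 < 2, A is not diagonalizable.

algebraic multiplicity 2, geometric multiplicity 1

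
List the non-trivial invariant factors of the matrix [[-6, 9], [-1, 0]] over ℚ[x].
(x + 3)^2

The Jordan structure of A has elementary divisors (x + 3)^2. Arranging the block sizes at each eigenvalue in decreasing order and taking row products gives the invariant factors.

Invariant factors (smallest first, each dividing the next): (x + 3)^2.

Check: the last factor (x + 3)^2 is the minimal polynomial, and the product (x + 3)^2 is the characteristic polynomial.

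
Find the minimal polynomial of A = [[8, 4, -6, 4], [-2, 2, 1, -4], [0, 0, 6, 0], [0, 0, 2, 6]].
The characteristic polynomial factors as (x - 6)^3(x - 4). The minimal polynomial is ∏(x - λ)^{k_λ} where k_λ is the size of the largest Jordan block at λ.

For λ = 4: rank(A - 4I) = 3, and the largest Jordan block has size 1 (the smallest k with rank((A - 4I)^k) = rank((A - 4I)^(k+1))).
For λ = 6: rank(A - 6I) = 2, and the largest Jordan block has size 2 (the smallest k with rank((A - 6I)^k) = rank((A - 6I)^(k+1))).

So m_A(x) = (x - 6)^2(x - 4).

m_A(x) = (x - 6)^2(x - 4)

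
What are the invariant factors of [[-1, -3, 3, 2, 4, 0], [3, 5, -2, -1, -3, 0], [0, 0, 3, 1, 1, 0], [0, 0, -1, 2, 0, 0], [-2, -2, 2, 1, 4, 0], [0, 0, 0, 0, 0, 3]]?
x - 3, (x - 3)^3(x - 2)^2

The Jordan structure of A has elementary divisors (x - 2)^2, (x - 3)^3, (x - 3). Arranging the block sizes at each eigenvalue in decreasing order and taking row products gives the invariant factors.

Invariant factors (smallest first, each dividing the next): x - 3, (x - 3)^3(x - 2)^2.

Check: the last factor (x - 3)^3(x - 2)^2 is the minimal polynomial, and the product (x - 3)^4(x - 2)^2 is the characteristic polynomial.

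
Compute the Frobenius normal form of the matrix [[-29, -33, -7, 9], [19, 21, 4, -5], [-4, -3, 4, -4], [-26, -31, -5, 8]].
R = [[0, 0, 0, -8], [1, 0, 0, -10], [0, 1, 0, 3], [0, 0, 1, 4]]

The invariant factors of A (the non-unit diagonal entries of the Smith normal form of xI - A over ℚ[x]) are (x - 4)(x - 2)(x + 1)^2, each dividing the next. The characteristic polynomial is their product, (x - 4)(x - 2)(x + 1)^2.

The rational canonical form is the block-diagonal matrix of companion matrices C(f_i):
R = [[0, 0, 0, -8], [1, 0, 0, -10], [0, 1, 0, 3], [0, 0, 1, 4]].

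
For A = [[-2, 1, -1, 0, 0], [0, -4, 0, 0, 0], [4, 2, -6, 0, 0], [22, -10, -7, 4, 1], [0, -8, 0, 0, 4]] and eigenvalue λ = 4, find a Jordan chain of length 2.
v_1 = [[0, 0, 0, 0, 1]]^T, v_2 = [[0, 0, 0, 1, 0]]^T

We seek v_1 ∈ ker((A - 4I)^2) \ ker(A - 4I), then set v_{i+1} = (A - 4I) v_i.

One such chain is v_1 = [[0, 0, 0, 0, 1]]^T, v_2 = [[0, 0, 0, 1, 0]]^T. Check: (A - 4I) v_2 = [[0, 0, 0, 0, 0]]^T = 0.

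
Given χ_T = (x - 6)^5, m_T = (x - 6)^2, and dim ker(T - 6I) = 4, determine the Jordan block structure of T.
Jordan blocks: (6, 2), (6, 1), (6, 1), (6, 1)

λ = 6: algebraic multiplicity 5 (exponent in χ_T), largest block size 2 (exponent in m_T), 4 blocks (geometric multiplicity). These force block sizes [2, 1, 1, 1].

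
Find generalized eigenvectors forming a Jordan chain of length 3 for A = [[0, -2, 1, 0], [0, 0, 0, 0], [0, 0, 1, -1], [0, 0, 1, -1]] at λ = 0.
We seek v_1 ∈ ker(A^3) \ ker(A^2), then set v_{i+1} = A v_i.

One such chain is v_1 = [[0, 1, 2, 1]]^T, v_2 = [[0, 0, 1, 1]]^T, v_3 = [[1, 0, 0, 0]]^T. Check: A v_3 = [[0, 0, 0, 0]]^T = 0.

v_1 = [[0, 1, 2, 1]]^T, v_2 = [[0, 0, 1, 1]]^T, v_3 = [[1, 0, 0, 0]]^T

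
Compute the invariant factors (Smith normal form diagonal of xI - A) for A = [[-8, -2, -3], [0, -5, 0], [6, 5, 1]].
(x + 2)(x + 5)^2

The Jordan structure of A has elementary divisors (x + 5)^2, (x + 2). Arranging the block sizes at each eigenvalue in decreasing order and taking row products gives the invariant factors.

Invariant factors (smallest first, each dividing the next): (x + 2)(x + 5)^2.

Check: the last factor (x + 2)(x + 5)^2 is the minimal polynomial, and the product (x + 2)(x + 5)^2 is the characteristic polynomial.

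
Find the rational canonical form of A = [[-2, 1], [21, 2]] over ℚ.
R = [[0, 25], [1, 0]]

The invariant factors of A (the non-unit diagonal entries of the Smith normal form of xI - A over ℚ[x]) are (x - 5)(x + 5), each dividing the next. The characteristic polynomial is their product, (x - 5)(x + 5).

The rational canonical form is the block-diagonal matrix of companion matrices C(f_i):
R = [[0, 25], [1, 0]].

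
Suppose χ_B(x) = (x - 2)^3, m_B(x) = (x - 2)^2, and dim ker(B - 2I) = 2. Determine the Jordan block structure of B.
Jordan blocks: (2, 2), (2, 1)

λ = 2: algebraic multiplicity 3 (exponent in χ_B), largest block size 2 (exponent in m_B), 2 blocks (geometric multiplicity). These force block sizes [2, 1].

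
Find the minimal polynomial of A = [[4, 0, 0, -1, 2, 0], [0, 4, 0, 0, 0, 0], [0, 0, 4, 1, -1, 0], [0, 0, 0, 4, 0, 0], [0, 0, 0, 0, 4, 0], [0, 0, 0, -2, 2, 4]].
m_A(x) = (x - 4)^2

The characteristic polynomial factors as (x - 4)^6. The minimal polynomial is ∏(x - λ)^{k_λ} where k_λ is the size of the largest Jordan block at λ.

For λ = 4: rank(A - 4I) = 2, and the largest Jordan block has size 2 (the smallest k with rank((A - 4I)^k) = rank((A - 4I)^(k+1))).

So m_A(x) = (x - 4)^2.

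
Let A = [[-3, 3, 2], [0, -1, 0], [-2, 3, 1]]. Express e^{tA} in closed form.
e^{tA} = [[(1 - 2*t)*e^{-t}, 3*t*e^{-t}, 2*t*e^{-t}], [0, e^{-t}, 0], [-2*t*e^{-t}, 3*t*e^{-t}, (2*t + 1)*e^{-t}]]

A has Jordan form J = [[-1, 1, 0], [0, -1, 0], [0, 0, -1]] with A = PJP^{-1}, so e^{tA} = P e^{tJ} P^{-1}.

For a Jordan block J_k(λ), e^{tJ_k(λ)} = e^{λt} · (I + tN + t^2 N^2/2! + ... + t^{k-1} N^{k-1}/(k-1)!) where N is the nilpotent superdiagonal part.

Assembling the blocks and conjugating back gives the entries of e^{tA} as shown above.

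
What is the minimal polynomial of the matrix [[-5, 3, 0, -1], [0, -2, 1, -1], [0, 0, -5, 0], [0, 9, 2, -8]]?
The characteristic polynomial factors as (x + 5)^4. The minimal polynomial is ∏(x - λ)^{k_λ} where k_λ is the size of the largest Jordan block at λ.

For λ = -5: rank(A + 5I) = 2, and the largest Jordan block has size 3 (the smallest k with rank((A + 5I)^k) = rank((A + 5I)^(k+1))).

So m_A(x) = (x + 5)^3.

m_A(x) = (x + 5)^3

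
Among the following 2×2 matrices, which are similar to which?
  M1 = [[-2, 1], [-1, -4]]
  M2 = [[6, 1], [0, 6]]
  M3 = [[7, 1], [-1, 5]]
2 classes: {M1}, {M2, M3}

Characteristic polynomials: χ_{M1} = (x + 3)^2, χ_{M2} = (x - 6)^2, χ_{M3} = (x - 6)^2.

{M1}: invariant factors (x + 3)^2.

{M2, M3}: invariant factors (x - 6)^2.

Matrices are similar if and only if their invariant-factor lists agree; the partition into similarity classes is {M1}, {M2, M3}.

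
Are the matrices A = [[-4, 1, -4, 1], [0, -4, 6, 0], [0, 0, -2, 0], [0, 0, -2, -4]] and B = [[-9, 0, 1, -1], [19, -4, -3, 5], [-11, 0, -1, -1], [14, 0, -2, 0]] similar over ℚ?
Yes.

Two matrices over a field are similar if and only if they have the same invariant factors.

Both A and B have characteristic polynomial (x + 2)(x + 4)^3 and minimal polynomial (x + 2)(x + 4)^2. Computing further, both have invariant factors x + 4, (x + 2)(x + 4)^2. Hence A and B are similar.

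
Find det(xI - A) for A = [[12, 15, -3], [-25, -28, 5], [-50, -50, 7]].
xI - A = [[x - 12, -15, 3], [25, x + 28, -5], [50, 50, x - 7]].

Expanding det(xI - A) along the first row:
det(xI - A) = + (x - 12)·det([[x + 28, -5], [50, x - 7]]) - (-15)·det([[25, -5], [50, x - 7]]) + (3)·det([[25, x + 28], [50, 50]]).

Evaluating gives χ_A(x) = x^3 + 9x^2 + 27x + 27 = (x + 3)^3.

χ_A(x) = (x + 3)^3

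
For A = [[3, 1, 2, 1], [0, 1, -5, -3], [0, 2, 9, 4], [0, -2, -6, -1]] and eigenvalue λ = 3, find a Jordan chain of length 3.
We seek v_1 ∈ ker((A - 3I)^3) \ ker((A - 3I)^2), then set v_{i+1} = (A - 3I) v_i.

One such chain is v_1 = [[3, -4, 2, -1]]^T, v_2 = [[-1, 1, 0, 0]]^T, v_3 = [[1, -2, 2, -2]]^T. Check: (A - 3I) v_3 = [[0, 0, 0, 0]]^T = 0.

v_1 = [[3, -4, 2, -1]]^T, v_2 = [[-1, 1, 0, 0]]^T, v_3 = [[1, -2, 2, -2]]^T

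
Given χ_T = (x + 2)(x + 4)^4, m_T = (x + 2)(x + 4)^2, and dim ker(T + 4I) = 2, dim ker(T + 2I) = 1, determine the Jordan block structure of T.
Jordan blocks: (-4, 2), (-4, 2), (-2, 1)

λ = -4: algebraic multiplicity 4 (exponent in χ_T), largest block size 2 (exponent in m_T), 2 blocks (geometric multiplicity). These force block sizes [2, 2].
λ = -2: algebraic multiplicity 1 (exponent in χ_T), largest block size 1 (exponent in m_T), 1 block (geometric multiplicity). This forces block sizes [1].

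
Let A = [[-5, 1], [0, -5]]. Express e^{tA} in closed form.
A has Jordan form J = [[-5, 1], [0, -5]] with A = PJP^{-1}, so e^{tA} = P e^{tJ} P^{-1}.

For a Jordan block J_k(λ), e^{tJ_k(λ)} = e^{λt} · (I + tN + t^2 N^2/2! + ... + t^{k-1} N^{k-1}/(k-1)!) where N is the nilpotent superdiagonal part.

Assembling the blocks and conjugating back gives the entries of e^{tA} as shown above.

e^{tA} = [[e^{-5*t}, t*e^{-5*t}], [0, e^{-5*t}]]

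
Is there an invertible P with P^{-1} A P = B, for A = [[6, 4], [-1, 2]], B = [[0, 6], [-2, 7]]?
trace(A) = 8 but trace(B) = 7. The trace is a similarity invariant, so A and B are not similar.

No.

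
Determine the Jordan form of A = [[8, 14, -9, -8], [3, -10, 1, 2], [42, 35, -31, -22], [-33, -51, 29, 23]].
The characteristic polynomial is det(xI - A) = (x - 5)(x + 5)^3, so the eigenvalues are -5 (algebraic multiplicity 3), 5 (algebraic multiplicity 1).

For λ = -5: rank(A + 5I) = 3, rank((A + 5I)^2) = 2, rank((A + 5I)^3) = 1. The eigenspace has dimension 4 - 3 = 1, so there is 1 Jordan block; the rank sequence gives block sizes [3].

For λ = 5: algebraic multiplicity 1 gives one 1×1 block.

Assembling the blocks gives the Jordan form J above.

J = [[-5, 1, 0, 0], [0, -5, 1, 0], [0, 0, -5, 0], [0, 0, 0, 5]]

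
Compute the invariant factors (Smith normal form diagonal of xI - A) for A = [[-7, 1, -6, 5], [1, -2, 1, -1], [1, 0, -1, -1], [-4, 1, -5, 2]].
The Jordan structure of A has elementary divisors (x + 2)^2, (x + 2)^2. Arranging the block sizes at each eigenvalue in decreasing order and taking row products gives the invariant factors.

Invariant factors (smallest first, each dividing the next): (x + 2)^2, (x + 2)^2.

Check: the last factor (x + 2)^2 is the minimal polynomial, and the product (x + 2)^4 is the characteristic polynomial.

(x + 2)^2, (x + 2)^2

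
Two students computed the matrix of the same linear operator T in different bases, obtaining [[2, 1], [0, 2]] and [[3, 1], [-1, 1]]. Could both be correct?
Two matrices over a field are similar if and only if they have the same invariant factors.

Both A and B have characteristic polynomial (x - 2)^2 and minimal polynomial (x - 2)^2. Computing further, both have invariant factors (x - 2)^2. Hence A and B are similar.

Yes.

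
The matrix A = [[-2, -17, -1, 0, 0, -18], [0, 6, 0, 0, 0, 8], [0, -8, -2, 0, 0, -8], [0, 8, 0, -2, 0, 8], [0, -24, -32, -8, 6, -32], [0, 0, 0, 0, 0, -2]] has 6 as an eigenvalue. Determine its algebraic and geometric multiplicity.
The characteristic polynomial is (x - 6)^2(x + 2)^4, so the factor x - 6 appears with exponent 2: the algebraic multiplicity is 2.

rank(A - 6I) = 4, so the eigenspace has dimension 6 - 4 = 2: the geometric multiplicity is 2.

algebraic multiplicity 2, geometric multiplicity 2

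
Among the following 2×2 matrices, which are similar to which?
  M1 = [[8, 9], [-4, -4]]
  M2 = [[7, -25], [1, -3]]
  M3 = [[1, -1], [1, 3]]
1 class: {M1, M2, M3}

Characteristic polynomials: χ_{M1} = (x - 2)^2, χ_{M2} = (x - 2)^2, χ_{M3} = (x - 2)^2.

{M1, M2, M3}: invariant factors (x - 2)^2.

Matrices are similar if and only if their invariant-factor lists agree; the partition into similarity classes is {M1, M2, M3}.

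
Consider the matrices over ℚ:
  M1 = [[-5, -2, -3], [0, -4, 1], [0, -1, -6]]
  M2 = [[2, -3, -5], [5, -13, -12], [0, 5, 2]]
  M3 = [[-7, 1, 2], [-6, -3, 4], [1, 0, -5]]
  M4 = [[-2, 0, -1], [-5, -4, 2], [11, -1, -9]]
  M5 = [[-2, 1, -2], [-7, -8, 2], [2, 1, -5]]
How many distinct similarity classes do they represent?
Characteristic polynomials: χ_{M1} = (x + 5)^3, χ_{M2} = (x + 3)^3, χ_{M3} = (x + 5)^3, χ_{M4} = (x + 5)^3, χ_{M5} = (x + 5)^3.

{M1, M3, M4, M5}: invariant factors (x + 5)^3.

{M2}: invariant factors (x + 3)^3.

Matrices are similar if and only if their invariant-factor lists agree; the partition into similarity classes is {M1, M3, M4, M5}, {M2}.

2 classes: {M1, M3, M4, M5}, {M2}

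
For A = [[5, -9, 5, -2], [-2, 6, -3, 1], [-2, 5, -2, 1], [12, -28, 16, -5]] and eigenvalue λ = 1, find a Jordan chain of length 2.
v_1 = [[0, 1, 0, -5]]^T, v_2 = [[1, 0, 0, 2]]^T

We seek v_1 ∈ ker((A - I)^2) \ ker(A - I), then set v_{i+1} = (A - I) v_i.

One such chain is v_1 = [[0, 1, 0, -5]]^T, v_2 = [[1, 0, 0, 2]]^T. Check: (A - I) v_2 = [[0, 0, 0, 0]]^T = 0.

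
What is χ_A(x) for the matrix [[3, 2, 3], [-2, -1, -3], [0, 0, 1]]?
χ_A(x) = (x - 1)^3

xI - A = [[x - 3, -2, -3], [2, x + 1, 3], [0, 0, x - 1]].

Expanding det(xI - A) along the first row:
det(xI - A) = + (x - 3)·det([[x + 1, 3], [0, x - 1]]) - (-2)·det([[2, 3], [0, x - 1]]) + (-3)·det([[2, x + 1], [0, 0]]).

Evaluating gives χ_A(x) = x^3 - 3x^2 + 3x - 1 = (x - 1)^3.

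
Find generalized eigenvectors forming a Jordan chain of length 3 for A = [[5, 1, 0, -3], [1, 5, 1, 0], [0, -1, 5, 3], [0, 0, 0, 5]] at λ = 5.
We seek v_1 ∈ ker((A - 5I)^3) \ ker((A - 5I)^2), then set v_{i+1} = (A - 5I) v_i.

One such chain is v_1 = [[0, 0, 1, 0]]^T, v_2 = [[0, 1, 0, 0]]^T, v_3 = [[1, 0, -1, 0]]^T. Check: (A - 5I) v_3 = [[0, 0, 0, 0]]^T = 0.

v_1 = [[0, 0, 1, 0]]^T, v_2 = [[0, 1, 0, 0]]^T, v_3 = [[1, 0, -1, 0]]^T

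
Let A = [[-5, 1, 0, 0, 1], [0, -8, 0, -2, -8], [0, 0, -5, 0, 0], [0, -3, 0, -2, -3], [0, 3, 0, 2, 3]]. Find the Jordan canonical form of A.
J = [[-5, 1, 0, 0, 0], [0, -5, 0, 0, 0], [0, 0, -5, 0, 0], [0, 0, 0, -2, 0], [0, 0, 0, 0, 0]]

The characteristic polynomial is det(xI - A) = x(x + 2)(x + 5)^3, so the eigenvalues are -5 (algebraic multiplicity 3), -2 (algebraic multiplicity 1), 0 (algebraic multiplicity 1).

For λ = -5: rank(A + 5I) = 3, rank((A + 5I)^2) = 2. The eigenspace has dimension 5 - 3 = 2, so there are 2 Jordan blocks; the rank sequence gives block sizes [2, 1].

For λ = -2: algebraic multiplicity 1 gives one 1×1 block.

For λ = 0: algebraic multiplicity 1 gives one 1×1 block.

Assembling the blocks gives the Jordan form J above.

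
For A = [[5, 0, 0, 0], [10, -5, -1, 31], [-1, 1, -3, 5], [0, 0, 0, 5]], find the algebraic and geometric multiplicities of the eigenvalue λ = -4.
The characteristic polynomial is (x - 5)^2(x + 4)^2, so the factor x + 4 appears with exponent 2: the algebraic multiplicity is 2.

rank(A + 4I) = 3, so the eigenspace has dimension 4 - 3 = 1: the geometric multiplicity is 1.

Since 1 < 2, A is not diagonalizable.

algebraic multiplicity 2, geometric multiplicity 1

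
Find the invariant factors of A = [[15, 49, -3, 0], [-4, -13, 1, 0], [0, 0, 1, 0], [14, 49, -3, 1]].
x - 1, (x - 1)^3

The Jordan structure of A has elementary divisors (x - 1)^3, (x - 1). Arranging the block sizes at each eigenvalue in decreasing order and taking row products gives the invariant factors.

Invariant factors (smallest first, each dividing the next): x - 1, (x - 1)^3.

Check: the last factor (x - 1)^3 is the minimal polynomial, and the product (x - 1)^4 is the characteristic polynomial.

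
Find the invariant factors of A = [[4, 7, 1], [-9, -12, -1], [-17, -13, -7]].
(x + 5)^3

The Jordan structure of A has elementary divisors (x + 5)^3. Arranging the block sizes at each eigenvalue in decreasing order and taking row products gives the invariant factors.

Invariant factors (smallest first, each dividing the next): (x + 5)^3.

Check: the last factor (x + 5)^3 is the minimal polynomial, and the product (x + 5)^3 is the characteristic polynomial.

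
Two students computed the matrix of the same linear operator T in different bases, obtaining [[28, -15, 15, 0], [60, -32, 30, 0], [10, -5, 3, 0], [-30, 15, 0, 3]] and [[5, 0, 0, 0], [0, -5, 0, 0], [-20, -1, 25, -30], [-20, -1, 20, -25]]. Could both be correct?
trace(A) = 2 but trace(B) = 0. The trace is a similarity invariant, so A and B are not similar.

No.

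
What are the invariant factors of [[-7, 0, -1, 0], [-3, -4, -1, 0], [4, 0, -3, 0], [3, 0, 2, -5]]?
(x + 4)(x + 5)^3

The Jordan structure of A has elementary divisors (x + 5)^3, (x + 4). Arranging the block sizes at each eigenvalue in decreasing order and taking row products gives the invariant factors.

Invariant factors (smallest first, each dividing the next): (x + 4)(x + 5)^3.

Check: the last factor (x + 4)(x + 5)^3 is the minimal polynomial, and the product (x + 4)(x + 5)^3 is the characteristic polynomial.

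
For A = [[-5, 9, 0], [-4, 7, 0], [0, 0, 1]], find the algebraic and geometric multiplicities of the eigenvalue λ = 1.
algebraic multiplicity 3, geometric multiplicity 2

The characteristic polynomial is (x - 1)^3, so the factor x - 1 appears with exponent 3: the algebraic multiplicity is 3.

rank(A - I) = 1, so the eigenspace has dimension 3 - 1 = 2: the geometric multiplicity is 2.

Since 2 < 3, A is not diagonalizable.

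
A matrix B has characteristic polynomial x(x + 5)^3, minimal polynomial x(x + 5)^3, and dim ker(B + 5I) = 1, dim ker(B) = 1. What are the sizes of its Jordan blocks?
Jordan blocks: (-5, 3), (0, 1)

λ = -5: algebraic multiplicity 3 (exponent in χ_B), largest block size 3 (exponent in m_B), 1 block (geometric multiplicity). This forces block sizes [3].
λ = 0: algebraic multiplicity 1 (exponent in χ_B), largest block size 1 (exponent in m_B), 1 block (geometric multiplicity). This forces block sizes [1].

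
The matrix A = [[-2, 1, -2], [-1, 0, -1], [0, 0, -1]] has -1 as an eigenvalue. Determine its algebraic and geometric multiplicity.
algebraic multiplicity 3, geometric multiplicity 1

The characteristic polynomial is (x + 1)^3, so the factor x + 1 appears with exponent 3: the algebraic multiplicity is 3.

rank(A + I) = 2, so the eigenspace has dimension 3 - 2 = 1: the geometric multiplicity is 1.

Since 1 < 3, A is not diagonalizable.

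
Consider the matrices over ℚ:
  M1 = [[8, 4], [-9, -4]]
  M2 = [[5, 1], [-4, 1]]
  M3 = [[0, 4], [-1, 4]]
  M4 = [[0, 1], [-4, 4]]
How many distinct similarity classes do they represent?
Characteristic polynomials: χ_{M1} = (x - 2)^2, χ_{M2} = (x - 3)^2, χ_{M3} = (x - 2)^2, χ_{M4} = (x - 2)^2.

{M1, M3, M4}: invariant factors (x - 2)^2.

{M2}: invariant factors (x - 3)^2.

Matrices are similar if and only if their invariant-factor lists agree; the partition into similarity classes is {M1, M3, M4}, {M2}.

2 classes: {M1, M3, M4}, {M2}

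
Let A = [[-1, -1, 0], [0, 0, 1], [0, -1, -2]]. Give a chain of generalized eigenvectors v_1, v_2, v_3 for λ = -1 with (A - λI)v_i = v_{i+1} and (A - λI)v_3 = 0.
We seek v_1 ∈ ker((A + I)^3) \ ker((A + I)^2), then set v_{i+1} = (A + I) v_i.

One such chain is v_1 = [[2, -2, 1]]^T, v_2 = [[2, -1, 1]]^T, v_3 = [[1, 0, 0]]^T. Check: (A + I) v_3 = [[0, 0, 0]]^T = 0.

v_1 = [[2, -2, 1]]^T, v_2 = [[2, -1, 1]]^T, v_3 = [[1, 0, 0]]^T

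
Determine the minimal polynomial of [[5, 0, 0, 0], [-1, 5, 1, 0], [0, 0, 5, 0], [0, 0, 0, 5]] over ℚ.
The characteristic polynomial factors as (x - 5)^4. The minimal polynomial is ∏(x - λ)^{k_λ} where k_λ is the size of the largest Jordan block at λ.

For λ = 5: rank(A - 5I) = 1, and the largest Jordan block has size 2 (the smallest k with rank((A - 5I)^k) = rank((A - 5I)^(k+1))).

So m_A(x) = (x - 5)^2.

m_A(x) = (x - 5)^2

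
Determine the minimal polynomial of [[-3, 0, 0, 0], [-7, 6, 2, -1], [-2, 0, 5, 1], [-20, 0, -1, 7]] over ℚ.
m_A(x) = (x - 6)^3(x + 3)

The characteristic polynomial factors as (x - 6)^3(x + 3). The minimal polynomial is ∏(x - λ)^{k_λ} where k_λ is the size of the largest Jordan block at λ.

For λ = -3: rank(A + 3I) = 3, and the largest Jordan block has size 1 (the smallest k with rank((A + 3I)^k) = rank((A + 3I)^(k+1))).
For λ = 6: rank(A - 6I) = 3, and the largest Jordan block has size 3 (the smallest k with rank((A - 6I)^k) = rank((A - 6I)^(k+1))).

So m_A(x) = (x - 6)^3(x + 3).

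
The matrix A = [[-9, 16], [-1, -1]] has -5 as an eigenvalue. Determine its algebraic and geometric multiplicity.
The characteristic polynomial is (x + 5)^2, so the factor x + 5 appears with exponent 2: the algebraic multiplicity is 2.

rank(A + 5I) = 1, so the eigenspace has dimension 2 - 1 = 1: the geometric multiplicity is 1.

Since 1 < 2, A is not diagonalizable.

algebraic multiplicity 2, geometric multiplicity 1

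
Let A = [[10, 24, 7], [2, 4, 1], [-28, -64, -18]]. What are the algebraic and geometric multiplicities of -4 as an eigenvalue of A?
algebraic multiplicity 1, geometric multiplicity 1

The characteristic polynomial is x^2(x + 4), so the factor x + 4 appears with exponent 1: the algebraic multiplicity is 1.

rank(A + 4I) = 2, so the eigenspace has dimension 3 - 2 = 1: the geometric multiplicity is 1.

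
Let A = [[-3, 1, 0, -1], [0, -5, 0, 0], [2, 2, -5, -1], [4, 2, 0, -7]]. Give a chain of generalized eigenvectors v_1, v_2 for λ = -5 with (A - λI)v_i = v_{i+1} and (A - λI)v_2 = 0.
We seek v_1 ∈ ker((A + 5I)^2) \ ker(A + 5I), then set v_{i+1} = (A + 5I) v_i.

One such chain is v_1 = [[0, 1, 0, 0]]^T, v_2 = [[1, 0, 2, 2]]^T. Check: (A + 5I) v_2 = [[0, 0, 0, 0]]^T = 0.

v_1 = [[0, 1, 0, 0]]^T, v_2 = [[1, 0, 2, 2]]^T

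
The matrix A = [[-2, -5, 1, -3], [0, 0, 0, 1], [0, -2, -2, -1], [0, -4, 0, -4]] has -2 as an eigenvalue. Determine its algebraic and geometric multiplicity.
The characteristic polynomial is (x + 2)^4, so the factor x + 2 appears with exponent 4: the algebraic multiplicity is 4.

rank(A + 2I) = 2, so the eigenspace has dimension 4 - 2 = 2: the geometric multiplicity is 2.

Since 2 < 4, A is not diagonalizable.

algebraic multiplicity 4, geometric multiplicity 2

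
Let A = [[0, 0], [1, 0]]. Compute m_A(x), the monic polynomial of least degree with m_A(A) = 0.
The characteristic polynomial factors as x^2. The minimal polynomial is ∏(x - λ)^{k_λ} where k_λ is the size of the largest Jordan block at λ.

For λ = 0: rank(A) = 1, and the largest Jordan block has size 2 (the smallest k with rank(A^k) = rank(A^(k+1))).

So m_A(x) = x^2.

m_A(x) = x^2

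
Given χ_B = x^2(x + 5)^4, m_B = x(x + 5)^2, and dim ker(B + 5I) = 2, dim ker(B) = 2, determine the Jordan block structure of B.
λ = -5: algebraic multiplicity 4 (exponent in χ_B), largest block size 2 (exponent in m_B), 2 blocks (geometric multiplicity). These force block sizes [2, 2].
λ = 0: algebraic multiplicity 2 (exponent in χ_B), largest block size 1 (exponent in m_B), 2 blocks (geometric multiplicity). These force block sizes [1, 1].

Jordan blocks: (-5, 2), (-5, 2), (0, 1), (0, 1)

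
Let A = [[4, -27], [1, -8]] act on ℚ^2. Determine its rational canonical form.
The invariant factors of A (the non-unit diagonal entries of the Smith normal form of xI - A over ℚ[x]) are (x - 1)(x + 5), each dividing the next. The characteristic polynomial is their product, (x - 1)(x + 5).

The rational canonical form is the block-diagonal matrix of companion matrices C(f_i):
R = [[0, 5], [1, -4]].

R = [[0, 5], [1, -4]]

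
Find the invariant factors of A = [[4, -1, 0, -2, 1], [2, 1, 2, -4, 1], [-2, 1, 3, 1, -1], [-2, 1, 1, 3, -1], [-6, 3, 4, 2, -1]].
x - 2, (x - 2)^2, (x - 2)^2

The Jordan structure of A has elementary divisors (x - 2)^2, (x - 2)^2, (x - 2). Arranging the block sizes at each eigenvalue in decreasing order and taking row products gives the invariant factors.

Invariant factors (smallest first, each dividing the next): x - 2, (x - 2)^2, (x - 2)^2.

Check: the last factor (x - 2)^2 is the minimal polynomial, and the product (x - 2)^5 is the characteristic polynomial.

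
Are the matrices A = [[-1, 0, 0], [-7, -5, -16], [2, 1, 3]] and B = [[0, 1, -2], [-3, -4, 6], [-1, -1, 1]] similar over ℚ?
Both have characteristic polynomial (x + 1)^3, but the minimal polynomial of A is (x + 1)^3 while the minimal polynomial of B is (x + 1)^2. The minimal polynomial is a similarity invariant, so A and B are not similar.

No.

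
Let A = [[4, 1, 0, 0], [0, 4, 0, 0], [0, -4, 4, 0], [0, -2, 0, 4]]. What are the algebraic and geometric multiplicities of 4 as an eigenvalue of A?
The characteristic polynomial is (x - 4)^4, so the factor x - 4 appears with exponent 4: the algebraic multiplicity is 4.

rank(A - 4I) = 1, so the eigenspace has dimension 4 - 1 = 3: the geometric multiplicity is 3.

Since 3 < 4, A is not diagonalizable.

algebraic multiplicity 4, geometric multiplicity 3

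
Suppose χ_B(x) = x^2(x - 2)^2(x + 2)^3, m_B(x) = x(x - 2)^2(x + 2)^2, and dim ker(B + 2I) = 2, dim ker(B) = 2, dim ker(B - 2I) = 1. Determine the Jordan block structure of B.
Jordan blocks: (-2, 2), (-2, 1), (0, 1), (0, 1), (2, 2)

λ = -2: algebraic multiplicity 3 (exponent in χ_B), largest block size 2 (exponent in m_B), 2 blocks (geometric multiplicity). These force block sizes [2, 1].
λ = 0: algebraic multiplicity 2 (exponent in χ_B), largest block size 1 (exponent in m_B), 2 blocks (geometric multiplicity). These force block sizes [1, 1].
λ = 2: algebraic multiplicity 2 (exponent in χ_B), largest block size 2 (exponent in m_B), 1 block (geometric multiplicity). This forces block sizes [2].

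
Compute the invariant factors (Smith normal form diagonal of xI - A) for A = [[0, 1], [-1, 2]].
The Jordan structure of A has elementary divisors (x - 1)^2. Arranging the block sizes at each eigenvalue in decreasing order and taking row products gives the invariant factors.

Invariant factors (smallest first, each dividing the next): (x - 1)^2.

Check: the last factor (x - 1)^2 is the minimal polynomial, and the product (x - 1)^2 is the characteristic polynomial.

(x - 1)^2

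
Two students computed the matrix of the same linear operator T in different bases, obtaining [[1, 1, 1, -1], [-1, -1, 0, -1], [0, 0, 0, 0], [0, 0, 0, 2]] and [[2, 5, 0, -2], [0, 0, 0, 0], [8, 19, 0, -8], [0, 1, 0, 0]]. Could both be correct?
Both have characteristic polynomial x^3(x - 2), but the minimal polynomial of A is x^3(x - 2) while the minimal polynomial of B is x^2(x - 2). The minimal polynomial is a similarity invariant, so A and B are not similar.

No.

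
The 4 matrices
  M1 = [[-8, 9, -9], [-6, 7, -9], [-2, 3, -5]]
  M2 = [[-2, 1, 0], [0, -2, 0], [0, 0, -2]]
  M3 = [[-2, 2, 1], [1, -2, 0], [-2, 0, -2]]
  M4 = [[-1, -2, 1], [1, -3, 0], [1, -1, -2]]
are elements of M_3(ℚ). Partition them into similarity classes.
2 classes: {M1, M2}, {M3, M4}

Characteristic polynomials: χ_{M1} = (x + 2)^3, χ_{M2} = (x + 2)^3, χ_{M3} = (x + 2)^3, χ_{M4} = (x + 2)^3.

{M1, M2}: invariant factors x + 2, (x + 2)^2.

{M3, M4}: invariant factors (x + 2)^3.

Matrices are similar if and only if their invariant-factor lists agree; the partition into similarity classes is {M1, M2}, {M3, M4}.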